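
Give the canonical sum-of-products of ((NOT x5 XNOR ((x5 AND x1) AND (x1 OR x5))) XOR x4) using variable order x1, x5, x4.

Σm(1, 2, 5, 7) = (NOT x1 AND NOT x5 AND x4) OR (NOT x1 AND x5 AND NOT x4) OR (x1 AND NOT x5 AND x4) OR (x1 AND x5 AND x4)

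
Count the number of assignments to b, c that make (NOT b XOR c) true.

Satisfying assignments: (0,0), (1,1)
Count: 2 out of 4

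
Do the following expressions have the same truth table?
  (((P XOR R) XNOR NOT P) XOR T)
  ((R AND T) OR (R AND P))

No. Counterexample: with T=0, P=0, R=1, Expression 1 = 1 but Expression 2 = 0.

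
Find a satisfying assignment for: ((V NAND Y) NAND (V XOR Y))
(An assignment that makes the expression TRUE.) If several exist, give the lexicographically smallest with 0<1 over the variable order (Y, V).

Y=0, V=0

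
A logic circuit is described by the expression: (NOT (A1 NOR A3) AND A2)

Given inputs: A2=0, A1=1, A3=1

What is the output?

Substituting: (NOT (1 NOR 1) AND 0)
= 0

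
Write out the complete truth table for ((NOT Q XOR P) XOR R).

P | Q | R | Output
------------------
0 | 0 | 0 | 1
0 | 0 | 1 | 0
0 | 1 | 0 | 0
0 | 1 | 1 | 1
1 | 0 | 0 | 0
1 | 0 | 1 | 1
1 | 1 | 0 | 1
1 | 1 | 1 | 0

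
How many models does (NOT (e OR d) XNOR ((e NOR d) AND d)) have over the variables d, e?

Satisfying assignments: (0,1), (1,0), (1,1)
Count: 3 out of 4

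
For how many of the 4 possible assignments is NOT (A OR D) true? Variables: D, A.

Satisfying assignments: (0,0)
Count: 1 out of 4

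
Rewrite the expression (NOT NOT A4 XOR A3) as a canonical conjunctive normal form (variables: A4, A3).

(A4 OR A3) AND (NOT A4 OR NOT A3)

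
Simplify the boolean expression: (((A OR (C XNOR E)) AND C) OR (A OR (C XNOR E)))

By absorption (E OR (E AND v) = E):
= (A OR (C XNOR E))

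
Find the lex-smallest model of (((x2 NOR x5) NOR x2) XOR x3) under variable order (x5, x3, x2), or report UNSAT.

x5=0, x3=1, x2=0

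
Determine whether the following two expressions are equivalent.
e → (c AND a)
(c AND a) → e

No, Converse is not equivalent to original (counterexample: e=0, c=1, a=1)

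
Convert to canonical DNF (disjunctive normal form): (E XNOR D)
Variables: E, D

(NOT E AND NOT D) OR (E AND D)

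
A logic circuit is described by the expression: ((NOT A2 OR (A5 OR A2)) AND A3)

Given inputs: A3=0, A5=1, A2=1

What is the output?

Substituting: ((NOT 1 OR (1 OR 1)) AND 0)
= 0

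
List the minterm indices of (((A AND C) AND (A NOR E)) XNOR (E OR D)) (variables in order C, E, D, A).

Σm(0, 1, 8, 9) = (NOT C AND NOT E AND NOT D AND NOT A) OR (NOT C AND NOT E AND NOT D AND A) OR (C AND NOT E AND NOT D AND NOT A) OR (C AND NOT E AND NOT D AND A)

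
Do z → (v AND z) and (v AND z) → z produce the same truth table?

No, Converse is not equivalent to original (counterexample: z=1, v=0)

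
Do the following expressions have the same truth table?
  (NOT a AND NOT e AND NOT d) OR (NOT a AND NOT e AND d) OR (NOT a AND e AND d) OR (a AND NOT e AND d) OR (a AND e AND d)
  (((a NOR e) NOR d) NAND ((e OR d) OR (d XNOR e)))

Yes, they are equivalent — the two output columns agree on all 8 assignments:
a | e | d | Expression 1 | Expression 2
---------------------------------------
0 | 0 | 0 | 1 | 1
0 | 0 | 1 | 1 | 1
0 | 1 | 0 | 0 | 0
0 | 1 | 1 | 1 | 1
1 | 0 | 0 | 0 | 0
1 | 0 | 1 | 1 | 1
1 | 1 | 0 | 0 | 0
1 | 1 | 1 | 1 | 1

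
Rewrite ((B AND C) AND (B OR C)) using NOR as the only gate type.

((((B NOR B) NOR (C NOR C)) NOR ((B NOR B) NOR (C NOR C))) NOR (((B NOR C) NOR (B NOR C)) NOR ((B NOR C) NOR (B NOR C))))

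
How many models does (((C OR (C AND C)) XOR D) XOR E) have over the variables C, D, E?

Satisfying assignments: (0,0,1), (0,1,0), (1,0,0), (1,1,1)
Count: 4 out of 8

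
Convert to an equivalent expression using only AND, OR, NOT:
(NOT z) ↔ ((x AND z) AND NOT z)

((NOT z) AND ((x AND z) AND NOT z)) OR (z AND NOT ((x AND z) AND NOT z))
(Biconditional = both true or both false)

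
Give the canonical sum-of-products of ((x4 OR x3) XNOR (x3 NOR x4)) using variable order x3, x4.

Σm() = FALSE (no minterms)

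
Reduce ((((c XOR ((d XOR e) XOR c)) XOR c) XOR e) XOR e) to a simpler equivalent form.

By XOR self-cancellation ((E XOR v) XOR v = E) then XOR self-cancellation ((E XOR v) XOR v = E):
= ((d XOR e) XOR c)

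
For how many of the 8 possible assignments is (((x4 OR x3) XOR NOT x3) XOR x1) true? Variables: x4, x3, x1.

Satisfying assignments: (0,0,0), (0,1,0), (1,0,1), (1,1,0)
Count: 4 out of 8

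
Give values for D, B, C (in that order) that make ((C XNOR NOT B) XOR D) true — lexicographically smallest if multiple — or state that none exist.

D=0, B=0, C=1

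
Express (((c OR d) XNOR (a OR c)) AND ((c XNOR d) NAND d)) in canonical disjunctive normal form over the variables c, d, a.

(NOT c AND NOT d AND NOT a) OR (NOT c AND d AND a) OR (c AND NOT d AND NOT a) OR (c AND NOT d AND a)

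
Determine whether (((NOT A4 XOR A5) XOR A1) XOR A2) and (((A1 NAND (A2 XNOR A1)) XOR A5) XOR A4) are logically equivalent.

No. Counterexample: with A5=0, A1=0, A4=0, A2=1, Expression 1 = 0 but Expression 2 = 1.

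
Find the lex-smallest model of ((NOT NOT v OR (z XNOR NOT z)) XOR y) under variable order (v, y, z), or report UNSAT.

v=0, y=1, z=0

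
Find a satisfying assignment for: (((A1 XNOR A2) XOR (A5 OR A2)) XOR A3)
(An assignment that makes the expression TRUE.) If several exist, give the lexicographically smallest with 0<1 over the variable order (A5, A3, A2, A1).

A5=0, A3=0, A2=0, A1=0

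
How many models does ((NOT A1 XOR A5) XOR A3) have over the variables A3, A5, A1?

Satisfying assignments: (0,0,0), (0,1,1), (1,0,1), (1,1,0)
Count: 4 out of 8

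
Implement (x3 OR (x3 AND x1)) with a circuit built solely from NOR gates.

((x3 NOR ((x3 NOR x3) NOR (x1 NOR x1))) NOR (x3 NOR ((x3 NOR x3) NOR (x1 NOR x1))))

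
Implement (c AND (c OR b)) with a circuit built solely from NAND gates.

((c NAND ((c NAND c) NAND (b NAND b))) NAND (c NAND ((c NAND c) NAND (b NAND b))))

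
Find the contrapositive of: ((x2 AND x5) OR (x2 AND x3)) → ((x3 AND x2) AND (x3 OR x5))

Contrapositive: NOT ((x3 AND x2) AND (x3 OR x5)) → NOT ((x2 AND x5) OR (x2 AND x3))
Note: A statement and its contrapositive are logically equivalent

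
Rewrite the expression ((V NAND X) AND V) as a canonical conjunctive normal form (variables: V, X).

(V OR X) AND (V OR NOT X) AND (NOT V OR NOT X)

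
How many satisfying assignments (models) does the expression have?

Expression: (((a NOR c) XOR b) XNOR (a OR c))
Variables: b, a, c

Satisfying assignments: (1,0,0), (1,0,1), (1,1,0), (1,1,1)
Count: 4 out of 8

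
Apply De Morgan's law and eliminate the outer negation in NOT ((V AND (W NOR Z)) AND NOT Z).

NOT (V AND (W NOR Z)) OR Z
De Morgan's: NOT(AND of terms) = OR of negations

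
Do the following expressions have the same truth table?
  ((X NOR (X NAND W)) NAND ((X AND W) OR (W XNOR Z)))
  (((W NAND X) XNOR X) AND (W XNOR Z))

No. Counterexample: with Z=0, X=0, W=0, Expression 1 = 1 but Expression 2 = 0.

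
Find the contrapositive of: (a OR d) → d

Contrapositive: NOT d → NOT (a OR d)
Note: A statement and its contrapositive are logically equivalent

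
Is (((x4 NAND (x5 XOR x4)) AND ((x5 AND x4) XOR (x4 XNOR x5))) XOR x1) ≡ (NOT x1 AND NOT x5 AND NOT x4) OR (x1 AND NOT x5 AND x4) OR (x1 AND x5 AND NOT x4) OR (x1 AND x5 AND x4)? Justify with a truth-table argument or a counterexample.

Yes, they are equivalent — the two output columns agree on all 8 assignments:
x1 | x5 | x4 | Expression 1 | Expression 2
------------------------------------------
0 | 0 | 0 | 1 | 1
0 | 0 | 1 | 0 | 0
0 | 1 | 0 | 0 | 0
0 | 1 | 1 | 0 | 0
1 | 0 | 0 | 0 | 0
1 | 0 | 1 | 1 | 1
1 | 1 | 0 | 1 | 1
1 | 1 | 1 | 1 | 1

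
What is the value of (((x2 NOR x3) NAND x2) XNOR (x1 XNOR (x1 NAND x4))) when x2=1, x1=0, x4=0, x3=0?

Substituting: (((1 NOR 0) NAND 1) XNOR (0 XNOR (0 NAND 0)))
= 0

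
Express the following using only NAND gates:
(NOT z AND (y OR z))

(((z NAND z) NAND ((y NAND y) NAND (z NAND z))) NAND ((z NAND z) NAND ((y NAND y) NAND (z NAND z))))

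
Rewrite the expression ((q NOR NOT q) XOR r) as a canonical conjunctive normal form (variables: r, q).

(r OR q) AND (r OR NOT q)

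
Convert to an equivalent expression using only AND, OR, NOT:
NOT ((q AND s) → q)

(q AND s) AND NOT q
(Negated implication: NOT(A → B) = A AND NOT B)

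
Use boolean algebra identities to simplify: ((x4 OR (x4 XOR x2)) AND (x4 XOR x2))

By absorption (E AND (E OR v) = E):
= (x4 XOR x2)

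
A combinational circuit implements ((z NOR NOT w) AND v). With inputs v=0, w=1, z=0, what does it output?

Substituting: ((0 NOR NOT 1) AND 0)
= 0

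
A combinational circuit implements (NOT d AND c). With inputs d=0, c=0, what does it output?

Substituting: (NOT 0 AND 0)
= 0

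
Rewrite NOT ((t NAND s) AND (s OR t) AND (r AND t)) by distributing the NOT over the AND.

NOT (t NAND s) OR NOT (s OR t) OR NOT (r AND t)
De Morgan's: NOT(AND of terms) = OR of negations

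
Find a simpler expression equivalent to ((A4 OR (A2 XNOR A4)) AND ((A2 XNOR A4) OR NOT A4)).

By distribution ((E OR v) AND (E OR NOT v) = E):
= (A2 XNOR A4)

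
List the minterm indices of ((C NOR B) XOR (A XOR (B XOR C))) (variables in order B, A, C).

Σm(0, 1, 4, 7) = (NOT B AND NOT A AND NOT C) OR (NOT B AND NOT A AND C) OR (B AND NOT A AND NOT C) OR (B AND A AND C)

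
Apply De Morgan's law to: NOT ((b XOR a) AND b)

NOT (b XOR a) OR NOT b
De Morgan's: NOT(AND of terms) = OR of negations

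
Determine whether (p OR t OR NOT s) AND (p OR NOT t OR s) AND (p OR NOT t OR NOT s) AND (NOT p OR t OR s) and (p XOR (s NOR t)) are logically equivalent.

Yes, they are equivalent — the two output columns agree on all 8 assignments:
p | t | s | Expression 1 | Expression 2
---------------------------------------
0 | 0 | 0 | 1 | 1
0 | 0 | 1 | 0 | 0
0 | 1 | 0 | 0 | 0
0 | 1 | 1 | 0 | 0
1 | 0 | 0 | 0 | 0
1 | 0 | 1 | 1 | 1
1 | 1 | 0 | 1 | 1
1 | 1 | 1 | 1 | 1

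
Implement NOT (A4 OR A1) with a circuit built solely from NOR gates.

(((A4 NOR A1) NOR (A4 NOR A1)) NOR ((A4 NOR A1) NOR (A4 NOR A1)))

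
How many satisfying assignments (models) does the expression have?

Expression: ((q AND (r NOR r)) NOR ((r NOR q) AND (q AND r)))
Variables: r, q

Satisfying assignments: (0,0), (1,0), (1,1)
Count: 3 out of 4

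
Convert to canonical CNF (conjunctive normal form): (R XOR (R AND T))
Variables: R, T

(R OR T) AND (R OR NOT T) AND (NOT R OR NOT T)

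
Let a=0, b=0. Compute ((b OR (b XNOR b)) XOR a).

Substituting: ((0 OR (0 XNOR 0)) XOR 0)
= 1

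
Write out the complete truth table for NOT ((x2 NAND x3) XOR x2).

x2 | x3 | Output
----------------
0 | 0 | 0
0 | 1 | 0
1 | 0 | 1
1 | 1 | 0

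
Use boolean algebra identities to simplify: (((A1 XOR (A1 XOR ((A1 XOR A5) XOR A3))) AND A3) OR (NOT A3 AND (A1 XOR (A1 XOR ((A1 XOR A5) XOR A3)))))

By distribution ((E AND v) OR (E AND NOT v) = E) then XOR self-cancellation ((E XOR v) XOR v = E):
= ((A1 XOR A5) XOR A3)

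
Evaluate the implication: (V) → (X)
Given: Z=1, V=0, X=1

Antecedent (V) = 0; consequent (X) = 1.
0 → 1 = 1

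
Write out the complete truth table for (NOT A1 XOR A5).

A1 | A5 | Output
----------------
0 | 0 | 1
0 | 1 | 0
1 | 0 | 0
1 | 1 | 1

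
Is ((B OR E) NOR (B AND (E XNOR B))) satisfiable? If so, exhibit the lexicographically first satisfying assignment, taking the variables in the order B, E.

B=0, E=0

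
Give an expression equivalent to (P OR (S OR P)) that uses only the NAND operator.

((P NAND P) NAND (((S NAND S) NAND (P NAND P)) NAND ((S NAND S) NAND (P NAND P))))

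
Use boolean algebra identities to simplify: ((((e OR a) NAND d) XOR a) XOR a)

By XOR self-cancellation ((E XOR v) XOR v = E):
= ((e OR a) NAND d)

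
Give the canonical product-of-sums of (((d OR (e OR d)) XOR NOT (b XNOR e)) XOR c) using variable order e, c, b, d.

ΠM(0, 3, 5, 6, 8, 9, 14, 15) = (e OR c OR b OR d) AND (e OR c OR NOT b OR NOT d) AND (e OR NOT c OR b OR NOT d) AND (e OR NOT c OR NOT b OR d) AND (NOT e OR c OR b OR d) AND (NOT e OR c OR b OR NOT d) AND (NOT e OR NOT c OR NOT b OR d) AND (NOT e OR NOT c OR NOT b OR NOT d)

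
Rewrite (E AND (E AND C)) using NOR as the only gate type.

((E NOR E) NOR (((E NOR E) NOR (C NOR C)) NOR ((E NOR E) NOR (C NOR C))))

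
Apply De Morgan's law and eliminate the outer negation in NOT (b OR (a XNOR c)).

NOT b AND NOT (a XNOR c)
De Morgan's: NOT(OR of terms) = AND of negations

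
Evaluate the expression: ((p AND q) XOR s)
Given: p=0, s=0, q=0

Substituting: ((0 AND 0) XOR 0)
= 0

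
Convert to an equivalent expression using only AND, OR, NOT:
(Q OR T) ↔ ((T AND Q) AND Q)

((Q OR T) AND ((T AND Q) AND Q)) OR (NOT (Q OR T) AND NOT ((T AND Q) AND Q))
(Biconditional = both true or both false)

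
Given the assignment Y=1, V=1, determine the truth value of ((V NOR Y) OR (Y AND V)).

Substituting: ((1 NOR 1) OR (1 AND 1))
= 1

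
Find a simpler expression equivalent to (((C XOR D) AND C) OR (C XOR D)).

By absorption (E OR (E AND v) = E):
= (C XOR D)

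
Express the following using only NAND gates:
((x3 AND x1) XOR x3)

((((x3 NAND x1) NAND (x3 NAND x1)) NAND (((x3 NAND x1) NAND (x3 NAND x1)) NAND x3)) NAND (x3 NAND (((x3 NAND x1) NAND (x3 NAND x1)) NAND x3)))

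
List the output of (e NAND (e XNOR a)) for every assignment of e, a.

e | a | Output
--------------
0 | 0 | 1
0 | 1 | 1
1 | 0 | 1
1 | 1 | 0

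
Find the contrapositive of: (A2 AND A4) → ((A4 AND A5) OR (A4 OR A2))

Contrapositive: NOT ((A4 AND A5) OR (A4 OR A2)) → NOT (A2 AND A4)
Note: A statement and its contrapositive are logically equivalent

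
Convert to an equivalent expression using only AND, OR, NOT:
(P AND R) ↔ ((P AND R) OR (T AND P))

((P AND R) AND ((P AND R) OR (T AND P))) OR (NOT (P AND R) AND NOT ((P AND R) OR (T AND P)))
(Biconditional = both true or both false)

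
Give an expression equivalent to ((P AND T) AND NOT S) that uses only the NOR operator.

((((P NOR P) NOR (T NOR T)) NOR ((P NOR P) NOR (T NOR T))) NOR ((S NOR S) NOR (S NOR S)))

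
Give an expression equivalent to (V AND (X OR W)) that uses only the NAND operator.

((V NAND ((X NAND X) NAND (W NAND W))) NAND (V NAND ((X NAND X) NAND (W NAND W))))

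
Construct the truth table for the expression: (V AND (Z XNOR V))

V | Z | Output
--------------
0 | 0 | 0
0 | 1 | 0
1 | 0 | 0
1 | 1 | 1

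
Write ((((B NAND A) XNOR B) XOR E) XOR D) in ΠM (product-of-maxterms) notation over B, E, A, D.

ΠM(0, 2, 5, 7, 9, 10, 12, 15) = (B OR E OR A OR D) AND (B OR E OR NOT A OR D) AND (B OR NOT E OR A OR NOT D) AND (B OR NOT E OR NOT A OR NOT D) AND (NOT B OR E OR A OR NOT D) AND (NOT B OR E OR NOT A OR D) AND (NOT B OR NOT E OR A OR D) AND (NOT B OR NOT E OR NOT A OR NOT D)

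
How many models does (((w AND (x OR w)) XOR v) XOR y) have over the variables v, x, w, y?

Satisfying assignments: (0,0,0,1), (0,0,1,0), (0,1,0,1), (0,1,1,0), (1,0,0,0), (1,0,1,1), (1,1,0,0), (1,1,1,1)
Count: 8 out of 16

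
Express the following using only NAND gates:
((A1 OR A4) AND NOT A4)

((((A1 NAND A1) NAND (A4 NAND A4)) NAND (A4 NAND A4)) NAND (((A1 NAND A1) NAND (A4 NAND A4)) NAND (A4 NAND A4)))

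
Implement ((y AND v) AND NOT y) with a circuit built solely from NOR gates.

((((y NOR y) NOR (v NOR v)) NOR ((y NOR y) NOR (v NOR v))) NOR ((y NOR y) NOR (y NOR y)))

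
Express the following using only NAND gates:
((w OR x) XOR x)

((((w NAND w) NAND (x NAND x)) NAND (((w NAND w) NAND (x NAND x)) NAND x)) NAND (x NAND (((w NAND w) NAND (x NAND x)) NAND x)))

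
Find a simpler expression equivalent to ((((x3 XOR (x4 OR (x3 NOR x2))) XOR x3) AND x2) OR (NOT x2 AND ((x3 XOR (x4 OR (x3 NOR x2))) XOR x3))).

By distribution ((E AND v) OR (E AND NOT v) = E) then XOR self-cancellation ((E XOR v) XOR v = E):
= (x4 OR (x3 NOR x2))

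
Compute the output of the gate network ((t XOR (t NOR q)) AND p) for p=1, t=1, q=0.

Substituting: ((1 XOR (1 NOR 0)) AND 1)
= 1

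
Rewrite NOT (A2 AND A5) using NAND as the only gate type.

(((A2 NAND A5) NAND (A2 NAND A5)) NAND ((A2 NAND A5) NAND (A2 NAND A5)))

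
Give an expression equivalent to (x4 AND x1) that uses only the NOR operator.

((x4 NOR x4) NOR (x1 NOR x1))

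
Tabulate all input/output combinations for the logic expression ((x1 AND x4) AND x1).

x4 | x1 | Output
----------------
0 | 0 | 0
0 | 1 | 0
1 | 0 | 0
1 | 1 | 1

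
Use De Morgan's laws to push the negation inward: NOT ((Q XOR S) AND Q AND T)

NOT (Q XOR S) OR NOT Q OR NOT T
De Morgan's: NOT(AND of terms) = OR of negations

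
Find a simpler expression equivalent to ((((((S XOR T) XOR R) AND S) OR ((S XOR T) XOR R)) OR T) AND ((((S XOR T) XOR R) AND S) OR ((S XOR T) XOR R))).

By absorption (E AND (E OR v) = E) then absorption (E OR (E AND v) = E):
= ((S XOR T) XOR R)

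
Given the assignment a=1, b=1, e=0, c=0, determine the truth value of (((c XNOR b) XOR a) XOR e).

Substituting: (((0 XNOR 1) XOR 1) XOR 0)
= 1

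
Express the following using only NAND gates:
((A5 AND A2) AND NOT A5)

((((A5 NAND A2) NAND (A5 NAND A2)) NAND (A5 NAND A5)) NAND (((A5 NAND A2) NAND (A5 NAND A2)) NAND (A5 NAND A5)))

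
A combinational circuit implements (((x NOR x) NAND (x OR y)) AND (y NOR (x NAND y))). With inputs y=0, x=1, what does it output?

Substituting: (((1 NOR 1) NAND (1 OR 0)) AND (0 NOR (1 NAND 0)))
= 0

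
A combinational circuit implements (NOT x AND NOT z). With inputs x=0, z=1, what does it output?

Substituting: (NOT 0 AND NOT 1)
= 0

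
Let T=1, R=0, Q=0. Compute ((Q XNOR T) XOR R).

Substituting: ((0 XNOR 1) XOR 0)
= 0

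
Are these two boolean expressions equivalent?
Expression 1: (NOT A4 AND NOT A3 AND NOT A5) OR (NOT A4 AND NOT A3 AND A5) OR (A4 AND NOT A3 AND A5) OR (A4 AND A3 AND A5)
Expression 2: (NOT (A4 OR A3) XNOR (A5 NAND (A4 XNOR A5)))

Yes, they are equivalent — the two output columns agree on all 8 assignments:
A4 | A3 | A5 | Expression 1 | Expression 2
------------------------------------------
0 | 0 | 0 | 1 | 1
0 | 0 | 1 | 1 | 1
0 | 1 | 0 | 0 | 0
0 | 1 | 1 | 0 | 0
1 | 0 | 0 | 0 | 0
1 | 0 | 1 | 1 | 1
1 | 1 | 0 | 0 | 0
1 | 1 | 1 | 1 | 1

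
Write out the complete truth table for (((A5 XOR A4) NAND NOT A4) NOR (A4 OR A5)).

A4 | A5 | Output
----------------
0 | 0 | 0
0 | 1 | 0
1 | 0 | 0
1 | 1 | 0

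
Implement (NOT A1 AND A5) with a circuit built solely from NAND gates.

(((A1 NAND A1) NAND A5) NAND ((A1 NAND A1) NAND A5))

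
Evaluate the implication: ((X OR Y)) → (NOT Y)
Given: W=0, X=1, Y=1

Antecedent ((X OR Y)) = 1; consequent (NOT Y) = 0.
1 → 0 = 0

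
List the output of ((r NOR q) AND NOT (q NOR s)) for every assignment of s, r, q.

s | r | q | Output
------------------
0 | 0 | 0 | 0
0 | 0 | 1 | 0
0 | 1 | 0 | 0
0 | 1 | 1 | 0
1 | 0 | 0 | 1
1 | 0 | 1 | 0
1 | 1 | 0 | 0
1 | 1 | 1 | 0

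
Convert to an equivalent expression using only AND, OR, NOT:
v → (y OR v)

NOT v OR (y OR v)
(Implication elimination: A → B = NOT A OR B)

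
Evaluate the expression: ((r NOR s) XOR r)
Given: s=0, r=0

Substituting: ((0 NOR 0) XOR 0)
= 1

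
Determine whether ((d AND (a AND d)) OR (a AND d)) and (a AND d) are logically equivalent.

Yes, they are equivalent — the two output columns agree on all 4 assignments:
a | d | Expression 1 | Expression 2
-----------------------------------
0 | 0 | 0 | 0
0 | 1 | 0 | 0
1 | 0 | 0 | 0
1 | 1 | 1 | 1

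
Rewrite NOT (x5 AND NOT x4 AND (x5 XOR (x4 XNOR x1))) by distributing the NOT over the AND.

NOT x5 OR x4 OR NOT (x5 XOR (x4 XNOR x1))
De Morgan's: NOT(AND of terms) = OR of negations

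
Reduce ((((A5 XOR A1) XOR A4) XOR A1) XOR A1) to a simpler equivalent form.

By XOR self-cancellation ((E XOR v) XOR v = E):
= ((A5 XOR A1) XOR A4)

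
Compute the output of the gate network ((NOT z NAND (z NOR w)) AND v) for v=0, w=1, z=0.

Substituting: ((NOT 0 NAND (0 NOR 1)) AND 0)
= 0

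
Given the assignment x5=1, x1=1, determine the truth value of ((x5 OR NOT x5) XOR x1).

Substituting: ((1 OR NOT 1) XOR 1)
= 0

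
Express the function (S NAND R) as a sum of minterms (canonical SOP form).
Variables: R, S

Σm(0, 1, 2) = (NOT R AND NOT S) OR (NOT R AND S) OR (R AND NOT S)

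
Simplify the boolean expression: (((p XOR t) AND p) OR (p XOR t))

By absorption (E OR (E AND v) = E):
= (p XOR t)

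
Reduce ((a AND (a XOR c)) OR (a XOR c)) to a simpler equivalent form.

By absorption (E OR (E AND v) = E):
= (a XOR c)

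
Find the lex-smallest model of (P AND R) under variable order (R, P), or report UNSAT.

R=1, P=1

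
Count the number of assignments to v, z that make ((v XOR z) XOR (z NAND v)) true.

Satisfying assignments: (0,0)
Count: 1 out of 4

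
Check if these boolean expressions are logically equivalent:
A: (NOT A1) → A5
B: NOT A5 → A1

Yes, Contrapositive is always equivalent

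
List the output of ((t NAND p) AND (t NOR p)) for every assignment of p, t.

p | t | Output
--------------
0 | 0 | 1
0 | 1 | 0
1 | 0 | 0
1 | 1 | 0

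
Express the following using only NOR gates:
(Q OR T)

((Q NOR T) NOR (Q NOR T))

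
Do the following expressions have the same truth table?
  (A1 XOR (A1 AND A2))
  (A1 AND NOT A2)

Yes, they are equivalent — the two output columns agree on all 4 assignments:
A1 | A2 | Expression 1 | Expression 2
-------------------------------------
0 | 0 | 0 | 0
0 | 1 | 0 | 0
1 | 0 | 1 | 1
1 | 1 | 0 | 0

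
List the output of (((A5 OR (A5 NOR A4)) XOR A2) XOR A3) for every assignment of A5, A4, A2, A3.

A5 | A4 | A2 | A3 | Output
--------------------------
0 | 0 | 0 | 0 | 1
0 | 0 | 0 | 1 | 0
0 | 0 | 1 | 0 | 0
0 | 0 | 1 | 1 | 1
0 | 1 | 0 | 0 | 0
0 | 1 | 0 | 1 | 1
0 | 1 | 1 | 0 | 1
0 | 1 | 1 | 1 | 0
1 | 0 | 0 | 0 | 1
1 | 0 | 0 | 1 | 0
1 | 0 | 1 | 0 | 0
1 | 0 | 1 | 1 | 1
1 | 1 | 0 | 0 | 1
1 | 1 | 0 | 1 | 0
1 | 1 | 1 | 0 | 0
1 | 1 | 1 | 1 | 1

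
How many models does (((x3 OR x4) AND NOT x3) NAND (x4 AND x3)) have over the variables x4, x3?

Satisfying assignments: (0,0), (0,1), (1,0), (1,1)
Count: 4 out of 4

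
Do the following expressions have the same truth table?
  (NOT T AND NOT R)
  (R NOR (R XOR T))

Yes, they are equivalent — the two output columns agree on all 4 assignments:
T | R | Expression 1 | Expression 2
-----------------------------------
0 | 0 | 1 | 1
0 | 1 | 0 | 0
1 | 0 | 0 | 0
1 | 1 | 0 | 0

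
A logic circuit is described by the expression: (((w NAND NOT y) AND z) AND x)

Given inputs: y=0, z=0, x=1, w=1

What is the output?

Substituting: (((1 NAND NOT 0) AND 0) AND 1)
= 0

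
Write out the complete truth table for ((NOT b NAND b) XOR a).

a | b | Output
--------------
0 | 0 | 1
0 | 1 | 1
1 | 0 | 0
1 | 1 | 0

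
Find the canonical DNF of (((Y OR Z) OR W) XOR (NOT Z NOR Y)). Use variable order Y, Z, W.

(NOT Y AND NOT Z AND W) OR (Y AND NOT Z AND NOT W) OR (Y AND NOT Z AND W) OR (Y AND Z AND NOT W) OR (Y AND Z AND W)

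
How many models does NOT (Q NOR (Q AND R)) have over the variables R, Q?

Satisfying assignments: (0,1), (1,1)
Count: 2 out of 4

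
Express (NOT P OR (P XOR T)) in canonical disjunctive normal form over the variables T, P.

(NOT T AND NOT P) OR (NOT T AND P) OR (T AND NOT P)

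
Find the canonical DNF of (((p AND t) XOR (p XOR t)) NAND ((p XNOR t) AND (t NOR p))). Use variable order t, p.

(NOT t AND NOT p) OR (NOT t AND p) OR (t AND NOT p) OR (t AND p)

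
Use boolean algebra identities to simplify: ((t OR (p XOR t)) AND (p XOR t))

By absorption (E AND (E OR v) = E):
= (p XOR t)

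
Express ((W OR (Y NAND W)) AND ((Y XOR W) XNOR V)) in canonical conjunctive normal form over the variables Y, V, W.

(Y OR V OR NOT W) AND (Y OR NOT V OR W) AND (NOT Y OR V OR W) AND (NOT Y OR NOT V OR NOT W)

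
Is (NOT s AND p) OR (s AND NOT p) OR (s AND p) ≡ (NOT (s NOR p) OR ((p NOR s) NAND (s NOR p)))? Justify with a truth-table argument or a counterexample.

Yes, they are equivalent — the two output columns agree on all 4 assignments:
s | p | Expression 1 | Expression 2
-----------------------------------
0 | 0 | 0 | 0
0 | 1 | 1 | 1
1 | 0 | 1 | 1
1 | 1 | 1 | 1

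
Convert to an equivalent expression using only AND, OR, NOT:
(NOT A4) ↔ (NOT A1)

((NOT A4) AND (NOT A1)) OR (A4 AND A1)
(Biconditional = both true or both false)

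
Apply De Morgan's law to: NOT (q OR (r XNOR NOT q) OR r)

NOT q AND NOT (r XNOR NOT q) AND NOT r
De Morgan's: NOT(OR of terms) = AND of negations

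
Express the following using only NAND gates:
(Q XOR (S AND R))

((Q NAND (Q NAND ((S NAND R) NAND (S NAND R)))) NAND (((S NAND R) NAND (S NAND R)) NAND (Q NAND ((S NAND R) NAND (S NAND R)))))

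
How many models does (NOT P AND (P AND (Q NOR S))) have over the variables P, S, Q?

No assignment satisfies the expression.
Count: 0 out of 8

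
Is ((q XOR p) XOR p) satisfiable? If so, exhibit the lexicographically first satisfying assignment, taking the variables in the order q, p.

q=1, p=0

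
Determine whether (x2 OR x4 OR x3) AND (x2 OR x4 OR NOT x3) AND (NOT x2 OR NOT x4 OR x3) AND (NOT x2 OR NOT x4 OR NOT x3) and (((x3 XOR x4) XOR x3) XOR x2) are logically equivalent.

Yes, they are equivalent — the two output columns agree on all 8 assignments:
x2 | x4 | x3 | Expression 1 | Expression 2
------------------------------------------
0 | 0 | 0 | 0 | 0
0 | 0 | 1 | 0 | 0
0 | 1 | 0 | 1 | 1
0 | 1 | 1 | 1 | 1
1 | 0 | 0 | 1 | 1
1 | 0 | 1 | 1 | 1
1 | 1 | 0 | 0 | 0
1 | 1 | 1 | 0 | 0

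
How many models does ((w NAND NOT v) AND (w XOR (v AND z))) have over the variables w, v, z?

Satisfying assignments: (0,1,1), (1,1,0)
Count: 2 out of 8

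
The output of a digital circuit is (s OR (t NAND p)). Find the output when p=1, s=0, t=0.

Substituting: (0 OR (0 NAND 1))
= 1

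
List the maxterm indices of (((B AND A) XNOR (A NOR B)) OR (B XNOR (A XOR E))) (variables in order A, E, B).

ΠM(2, 7) = (A OR NOT E OR B) AND (NOT A OR NOT E OR NOT B)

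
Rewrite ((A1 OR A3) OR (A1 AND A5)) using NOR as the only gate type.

((((A1 NOR A3) NOR (A1 NOR A3)) NOR ((A1 NOR A1) NOR (A5 NOR A5))) NOR (((A1 NOR A3) NOR (A1 NOR A3)) NOR ((A1 NOR A1) NOR (A5 NOR A5))))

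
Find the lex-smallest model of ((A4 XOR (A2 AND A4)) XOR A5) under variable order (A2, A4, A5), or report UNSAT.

A2=0, A4=0, A5=1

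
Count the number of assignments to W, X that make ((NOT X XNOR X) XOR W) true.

Satisfying assignments: (1,0), (1,1)
Count: 2 out of 4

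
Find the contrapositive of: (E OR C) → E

Contrapositive: NOT E → NOT (E OR C)
Note: A statement and its contrapositive are logically equivalent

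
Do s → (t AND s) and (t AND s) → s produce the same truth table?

No, Converse is not equivalent to original (counterexample: p=0, t=0, s=1)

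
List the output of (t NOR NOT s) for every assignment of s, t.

s | t | Output
--------------
0 | 0 | 0
0 | 1 | 0
1 | 0 | 1
1 | 1 | 0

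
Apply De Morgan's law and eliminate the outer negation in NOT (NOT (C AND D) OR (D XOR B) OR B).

(C AND D) AND NOT (D XOR B) AND NOT B
De Morgan's: NOT(OR of terms) = AND of negations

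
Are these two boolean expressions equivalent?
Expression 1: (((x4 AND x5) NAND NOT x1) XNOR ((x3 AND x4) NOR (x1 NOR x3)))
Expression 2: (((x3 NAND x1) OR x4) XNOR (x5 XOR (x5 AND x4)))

No. Counterexample: with x5=0, x4=0, x3=0, x1=1, Expression 1 = 1 but Expression 2 = 0.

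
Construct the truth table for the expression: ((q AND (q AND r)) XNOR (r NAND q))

q | r | Output
--------------
0 | 0 | 0
0 | 1 | 0
1 | 0 | 0
1 | 1 | 0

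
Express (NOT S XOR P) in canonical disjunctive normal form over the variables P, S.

(NOT P AND NOT S) OR (P AND S)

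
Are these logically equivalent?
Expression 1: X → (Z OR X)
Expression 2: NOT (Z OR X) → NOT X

Yes, Contrapositive is always equivalent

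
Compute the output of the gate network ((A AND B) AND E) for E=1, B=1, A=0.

Substituting: ((0 AND 1) AND 1)
= 0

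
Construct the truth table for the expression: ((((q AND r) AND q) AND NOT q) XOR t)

q | r | t | Output
------------------
0 | 0 | 0 | 0
0 | 0 | 1 | 1
0 | 1 | 0 | 0
0 | 1 | 1 | 1
1 | 0 | 0 | 0
1 | 0 | 1 | 1
1 | 1 | 0 | 0
1 | 1 | 1 | 1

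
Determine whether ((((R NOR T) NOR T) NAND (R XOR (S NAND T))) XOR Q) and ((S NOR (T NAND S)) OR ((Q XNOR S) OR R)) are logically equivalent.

No. Counterexample: with R=0, T=0, S=1, Q=0, Expression 1 = 1 but Expression 2 = 0.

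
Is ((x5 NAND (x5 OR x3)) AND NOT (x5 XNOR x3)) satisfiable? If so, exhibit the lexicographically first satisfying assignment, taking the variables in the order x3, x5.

x3=1, x5=0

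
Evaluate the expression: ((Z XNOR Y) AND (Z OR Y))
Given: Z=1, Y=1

Substituting: ((1 XNOR 1) AND (1 OR 1))
= 1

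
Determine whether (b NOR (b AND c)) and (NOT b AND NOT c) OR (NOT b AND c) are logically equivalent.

Yes, they are equivalent — the two output columns agree on all 4 assignments:
b | c | Expression 1 | Expression 2
-----------------------------------
0 | 0 | 1 | 1
0 | 1 | 1 | 1
1 | 0 | 0 | 0
1 | 1 | 0 | 0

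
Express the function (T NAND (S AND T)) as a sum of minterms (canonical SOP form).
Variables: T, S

Σm(0, 1, 2) = (NOT T AND NOT S) OR (NOT T AND S) OR (T AND NOT S)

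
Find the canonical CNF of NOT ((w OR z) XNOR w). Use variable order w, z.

(w OR z) AND (NOT w OR z) AND (NOT w OR NOT z)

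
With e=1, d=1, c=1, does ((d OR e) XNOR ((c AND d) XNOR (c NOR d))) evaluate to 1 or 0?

Substituting: ((1 OR 1) XNOR ((1 AND 1) XNOR (1 NOR 1)))
= 0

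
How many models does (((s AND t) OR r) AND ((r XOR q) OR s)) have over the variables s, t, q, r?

Satisfying assignments: (0,0,0,1), (0,1,0,1), (1,0,0,1), (1,0,1,1), (1,1,0,0), (1,1,0,1), (1,1,1,0), (1,1,1,1)
Count: 8 out of 16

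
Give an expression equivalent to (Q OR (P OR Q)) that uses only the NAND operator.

((Q NAND Q) NAND (((P NAND P) NAND (Q NAND Q)) NAND ((P NAND P) NAND (Q NAND Q))))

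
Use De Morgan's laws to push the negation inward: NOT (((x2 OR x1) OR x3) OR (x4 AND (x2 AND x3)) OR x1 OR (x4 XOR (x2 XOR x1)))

NOT ((x2 OR x1) OR x3) AND NOT (x4 AND (x2 AND x3)) AND NOT x1 AND NOT (x4 XOR (x2 XOR x1))
De Morgan's: NOT(OR of terms) = AND of negations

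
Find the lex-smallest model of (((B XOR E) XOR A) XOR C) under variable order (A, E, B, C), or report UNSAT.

A=0, E=0, B=0, C=1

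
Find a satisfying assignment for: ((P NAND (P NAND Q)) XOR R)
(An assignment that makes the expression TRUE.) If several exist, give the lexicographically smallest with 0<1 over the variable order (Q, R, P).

Q=0, R=0, P=0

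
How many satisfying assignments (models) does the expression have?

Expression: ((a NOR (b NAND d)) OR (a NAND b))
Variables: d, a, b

Satisfying assignments: (0,0,0), (0,0,1), (0,1,0), (1,0,0), (1,0,1), (1,1,0)
Count: 6 out of 8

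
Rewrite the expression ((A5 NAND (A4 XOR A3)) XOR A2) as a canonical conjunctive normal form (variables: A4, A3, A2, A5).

(A4 OR A3 OR NOT A2 OR A5) AND (A4 OR A3 OR NOT A2 OR NOT A5) AND (A4 OR NOT A3 OR A2 OR NOT A5) AND (A4 OR NOT A3 OR NOT A2 OR A5) AND (NOT A4 OR A3 OR A2 OR NOT A5) AND (NOT A4 OR A3 OR NOT A2 OR A5) AND (NOT A4 OR NOT A3 OR NOT A2 OR A5) AND (NOT A4 OR NOT A3 OR NOT A2 OR NOT A5)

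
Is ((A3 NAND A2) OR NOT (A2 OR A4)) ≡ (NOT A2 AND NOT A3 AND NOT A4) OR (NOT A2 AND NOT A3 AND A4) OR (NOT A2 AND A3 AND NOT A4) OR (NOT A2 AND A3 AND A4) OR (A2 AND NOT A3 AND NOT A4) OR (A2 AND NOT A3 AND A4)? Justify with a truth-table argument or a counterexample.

Yes, they are equivalent — the two output columns agree on all 8 assignments:
A2 | A3 | A4 | Expression 1 | Expression 2
------------------------------------------
0 | 0 | 0 | 1 | 1
0 | 0 | 1 | 1 | 1
0 | 1 | 0 | 1 | 1
0 | 1 | 1 | 1 | 1
1 | 0 | 0 | 1 | 1
1 | 0 | 1 | 1 | 1
1 | 1 | 0 | 0 | 0
1 | 1 | 1 | 0 | 0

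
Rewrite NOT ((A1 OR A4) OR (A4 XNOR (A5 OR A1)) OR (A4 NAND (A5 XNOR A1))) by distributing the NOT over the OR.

NOT (A1 OR A4) AND NOT (A4 XNOR (A5 OR A1)) AND NOT (A4 NAND (A5 XNOR A1))
De Morgan's: NOT(OR of terms) = AND of negations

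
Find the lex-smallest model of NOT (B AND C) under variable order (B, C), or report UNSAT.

B=0, C=0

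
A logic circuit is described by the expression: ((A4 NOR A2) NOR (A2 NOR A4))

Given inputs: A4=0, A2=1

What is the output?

Substituting: ((0 NOR 1) NOR (1 NOR 0))
= 1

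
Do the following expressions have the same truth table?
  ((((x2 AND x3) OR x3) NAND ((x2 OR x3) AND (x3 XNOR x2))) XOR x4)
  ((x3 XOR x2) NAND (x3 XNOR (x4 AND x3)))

No. Counterexample: with x2=0, x4=1, x3=0, Expression 1 = 0 but Expression 2 = 1.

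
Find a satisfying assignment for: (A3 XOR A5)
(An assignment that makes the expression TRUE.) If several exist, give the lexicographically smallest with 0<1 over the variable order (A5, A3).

A5=0, A3=1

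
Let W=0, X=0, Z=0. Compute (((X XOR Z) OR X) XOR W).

Substituting: (((0 XOR 0) OR 0) XOR 0)
= 0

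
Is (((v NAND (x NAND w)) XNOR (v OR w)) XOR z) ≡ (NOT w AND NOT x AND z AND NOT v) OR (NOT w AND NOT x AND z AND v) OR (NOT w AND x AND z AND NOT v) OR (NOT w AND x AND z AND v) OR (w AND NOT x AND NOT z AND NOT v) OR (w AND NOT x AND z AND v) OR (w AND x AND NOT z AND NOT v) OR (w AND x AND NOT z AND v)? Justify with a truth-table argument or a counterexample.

Yes, they are equivalent — the two output columns agree on all 16 assignments:
w | x | z | v | Expression 1 | Expression 2
-------------------------------------------
0 | 0 | 0 | 0 | 0 | 0
0 | 0 | 0 | 1 | 0 | 0
0 | 0 | 1 | 0 | 1 | 1
0 | 0 | 1 | 1 | 1 | 1
0 | 1 | 0 | 0 | 0 | 0
0 | 1 | 0 | 1 | 0 | 0
0 | 1 | 1 | 0 | 1 | 1
0 | 1 | 1 | 1 | 1 | 1
1 | 0 | 0 | 0 | 1 | 1
1 | 0 | 0 | 1 | 0 | 0
1 | 0 | 1 | 0 | 0 | 0
1 | 0 | 1 | 1 | 1 | 1
1 | 1 | 0 | 0 | 1 | 1
1 | 1 | 0 | 1 | 1 | 1
1 | 1 | 1 | 0 | 0 | 0
1 | 1 | 1 | 1 | 0 | 0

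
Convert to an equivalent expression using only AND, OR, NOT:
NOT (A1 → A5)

A1 AND NOT A5
(Negated implication: NOT(A → B) = A AND NOT B)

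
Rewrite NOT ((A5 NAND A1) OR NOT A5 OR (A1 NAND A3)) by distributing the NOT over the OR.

NOT (A5 NAND A1) AND A5 AND NOT (A1 NAND A3)
De Morgan's: NOT(OR of terms) = AND of negations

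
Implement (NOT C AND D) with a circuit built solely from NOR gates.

(((C NOR C) NOR (C NOR C)) NOR (D NOR D))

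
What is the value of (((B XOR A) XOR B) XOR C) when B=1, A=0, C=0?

Substituting: (((1 XOR 0) XOR 1) XOR 0)
= 0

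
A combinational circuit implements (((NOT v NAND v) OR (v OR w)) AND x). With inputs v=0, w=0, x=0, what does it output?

Substituting: (((NOT 0 NAND 0) OR (0 OR 0)) AND 0)
= 0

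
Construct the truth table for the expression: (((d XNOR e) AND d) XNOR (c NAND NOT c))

e | d | c | Output
------------------
0 | 0 | 0 | 0
0 | 0 | 1 | 0
0 | 1 | 0 | 0
0 | 1 | 1 | 0
1 | 0 | 0 | 0
1 | 0 | 1 | 0
1 | 1 | 0 | 1
1 | 1 | 1 | 1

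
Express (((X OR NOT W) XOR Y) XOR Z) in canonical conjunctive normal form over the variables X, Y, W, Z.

(X OR Y OR W OR NOT Z) AND (X OR Y OR NOT W OR Z) AND (X OR NOT Y OR W OR Z) AND (X OR NOT Y OR NOT W OR NOT Z) AND (NOT X OR Y OR W OR NOT Z) AND (NOT X OR Y OR NOT W OR NOT Z) AND (NOT X OR NOT Y OR W OR Z) AND (NOT X OR NOT Y OR NOT W OR Z)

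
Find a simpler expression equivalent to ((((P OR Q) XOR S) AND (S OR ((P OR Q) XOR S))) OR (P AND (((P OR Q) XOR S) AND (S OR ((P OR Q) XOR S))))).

By absorption (E OR (E AND v) = E) then absorption (E AND (E OR v) = E):
= ((P OR Q) XOR S)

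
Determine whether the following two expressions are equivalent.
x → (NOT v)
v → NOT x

Yes, Contrapositive is always equivalent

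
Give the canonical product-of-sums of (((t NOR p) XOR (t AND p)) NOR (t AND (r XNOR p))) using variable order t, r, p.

ΠM(0, 2, 4, 5, 7) = (t OR r OR p) AND (t OR NOT r OR p) AND (NOT t OR r OR p) AND (NOT t OR r OR NOT p) AND (NOT t OR NOT r OR NOT p)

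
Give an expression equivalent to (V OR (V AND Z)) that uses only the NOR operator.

((V NOR ((V NOR V) NOR (Z NOR Z))) NOR (V NOR ((V NOR V) NOR (Z NOR Z))))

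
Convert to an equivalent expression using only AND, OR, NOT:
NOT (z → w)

z AND NOT w
(Negated implication: NOT(A → B) = A AND NOT B)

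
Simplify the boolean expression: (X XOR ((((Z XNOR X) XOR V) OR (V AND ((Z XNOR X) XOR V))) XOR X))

By XOR self-cancellation ((E XOR v) XOR v = E) then absorption (E OR (E AND v) = E):
= ((Z XNOR X) XOR V)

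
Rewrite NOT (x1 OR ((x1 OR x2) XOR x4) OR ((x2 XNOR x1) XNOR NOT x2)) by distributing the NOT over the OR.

NOT x1 AND NOT ((x1 OR x2) XOR x4) AND NOT ((x2 XNOR x1) XNOR NOT x2)
De Morgan's: NOT(OR of terms) = AND of negations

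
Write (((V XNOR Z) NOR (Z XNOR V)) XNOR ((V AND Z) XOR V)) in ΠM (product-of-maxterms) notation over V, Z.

ΠM(1) = (V OR NOT Z)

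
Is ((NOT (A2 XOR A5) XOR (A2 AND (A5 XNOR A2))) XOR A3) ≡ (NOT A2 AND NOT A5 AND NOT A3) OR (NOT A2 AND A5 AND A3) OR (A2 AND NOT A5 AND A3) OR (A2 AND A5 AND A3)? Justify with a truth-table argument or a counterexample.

Yes, they are equivalent — the two output columns agree on all 8 assignments:
A2 | A5 | A3 | Expression 1 | Expression 2
------------------------------------------
0 | 0 | 0 | 1 | 1
0 | 0 | 1 | 0 | 0
0 | 1 | 0 | 0 | 0
0 | 1 | 1 | 1 | 1
1 | 0 | 0 | 0 | 0
1 | 0 | 1 | 1 | 1
1 | 1 | 0 | 0 | 0
1 | 1 | 1 | 1 | 1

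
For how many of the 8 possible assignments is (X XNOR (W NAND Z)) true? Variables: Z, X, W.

Satisfying assignments: (0,1,0), (0,1,1), (1,0,1), (1,1,0)
Count: 4 out of 8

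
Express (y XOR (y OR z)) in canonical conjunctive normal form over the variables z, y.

(z OR y) AND (z OR NOT y) AND (NOT z OR NOT y)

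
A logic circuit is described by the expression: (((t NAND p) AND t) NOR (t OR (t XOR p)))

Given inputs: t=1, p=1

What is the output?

Substituting: (((1 NAND 1) AND 1) NOR (1 OR (1 XOR 1)))
= 0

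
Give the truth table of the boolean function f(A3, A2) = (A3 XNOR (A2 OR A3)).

A3 | A2 | Output
----------------
0 | 0 | 1
0 | 1 | 0
1 | 0 | 1
1 | 1 | 1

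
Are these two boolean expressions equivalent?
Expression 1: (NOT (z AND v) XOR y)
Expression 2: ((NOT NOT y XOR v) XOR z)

No. Counterexample: with v=0, z=0, y=0, Expression 1 = 1 but Expression 2 = 0.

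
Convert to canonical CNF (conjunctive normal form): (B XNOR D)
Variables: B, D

(B OR NOT D) AND (NOT B OR D)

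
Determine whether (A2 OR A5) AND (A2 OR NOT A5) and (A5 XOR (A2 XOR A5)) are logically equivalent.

Yes, they are equivalent — the two output columns agree on all 4 assignments:
A2 | A5 | Expression 1 | Expression 2
-------------------------------------
0 | 0 | 0 | 0
0 | 1 | 0 | 0
1 | 0 | 1 | 1
1 | 1 | 1 | 1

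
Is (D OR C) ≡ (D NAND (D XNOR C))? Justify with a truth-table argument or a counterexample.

No. Counterexample: with C=0, D=0, Expression 1 = 0 but Expression 2 = 1.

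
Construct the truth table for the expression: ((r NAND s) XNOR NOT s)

r | s | Output
--------------
0 | 0 | 1
0 | 1 | 0
1 | 0 | 1
1 | 1 | 1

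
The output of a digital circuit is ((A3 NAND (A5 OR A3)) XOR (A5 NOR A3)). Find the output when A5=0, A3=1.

Substituting: ((1 NAND (0 OR 1)) XOR (0 NOR 1))
= 0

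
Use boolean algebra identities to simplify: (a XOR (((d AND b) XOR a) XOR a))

By XOR self-cancellation ((E XOR v) XOR v = E):
= ((d AND b) XOR a)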